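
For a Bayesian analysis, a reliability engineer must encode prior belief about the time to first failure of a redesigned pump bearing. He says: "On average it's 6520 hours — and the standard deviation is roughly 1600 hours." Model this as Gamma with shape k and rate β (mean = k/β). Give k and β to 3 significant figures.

k ≈ 16.6, β ≈ 0.00255

For Gamma(k, rate β): mean = k/β, variance = k/β², so CV = 1/√k.
CV = SD/mean = 1600/6520 = 0.2454, hence k = 1/CV² = 16.6.
Then β = k/mean = 16.6/6520 = 0.00255.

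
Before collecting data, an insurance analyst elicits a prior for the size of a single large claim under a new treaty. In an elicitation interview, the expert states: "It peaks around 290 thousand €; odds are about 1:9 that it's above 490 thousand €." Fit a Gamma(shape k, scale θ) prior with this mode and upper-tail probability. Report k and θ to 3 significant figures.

k ≈ 7.88, θ ≈ 42.2

Gamma(k,θ) with k>1 has mode (k−1)θ, so θ = 290/(k−1).
Need P(X < 490) = 0.9 with θ tied to k this way. Start at k = 2, θ = 290: P(X<490) ≈ 0.504.
Too low — raise k to concentrate. Iterating converges to k ≈ 7.88.
Then θ = 290/(7.88−1) ≈ 42.2.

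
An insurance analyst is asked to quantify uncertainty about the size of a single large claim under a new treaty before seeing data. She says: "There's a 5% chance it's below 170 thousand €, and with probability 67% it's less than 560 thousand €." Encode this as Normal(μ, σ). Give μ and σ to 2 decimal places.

μ = 477.70, σ = 187.07

For Normal(μ,σ), the p-quantile is μ + z_p·σ. Here z_{0.05} = -1.645, z_{0.67} = 0.4399.
So 170 = μ − 1.645σ and 560 = μ + 0.4399σ.
Subtracting: σ = (560 − 170)/(0.4399 − (-1.645)) = 187.07.
Then μ = 170 − (-1.645)·187.07 = 477.70.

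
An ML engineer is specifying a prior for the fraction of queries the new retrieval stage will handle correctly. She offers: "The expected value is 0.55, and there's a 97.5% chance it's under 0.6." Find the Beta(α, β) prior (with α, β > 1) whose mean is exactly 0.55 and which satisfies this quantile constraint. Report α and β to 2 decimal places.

α ≈ 206.28, β ≈ 168.78

With mean 0.55 fixed, write α = 0.55s, β = 0.45s where s = α+β.
Need P(θ < 0.6) = 0.975 under Beta(0.55s, 0.45s). Normal approximation: (q−m)/√(m(1−m)/s) ≈ z_{0.975} = 1.96, so s ≈ 0.55·0.45·(1.96)²/(0.6−0.55)² = 380.3.
At s = 380.3: P(θ<0.6) ≈ 0.976. Adjusting to match 0.975 gives s ≈ 375.06.
So α = 0.55·375.06 ≈ 206.28, β = 0.45·375.06 ≈ 168.78.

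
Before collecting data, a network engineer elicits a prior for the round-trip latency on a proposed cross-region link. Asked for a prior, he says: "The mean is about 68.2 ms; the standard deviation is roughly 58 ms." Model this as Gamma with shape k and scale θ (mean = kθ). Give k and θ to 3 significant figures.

k ≈ 1.38, θ ≈ 49.3

For Gamma(k, scale θ): mean = kθ, variance = kθ², so CV = 1/√k.
CV = SD/mean = 58/68.2 = 0.8504, hence k = 1/CV² = 1.38.
Then θ = mean/k = 68.2/1.38 = 49.3.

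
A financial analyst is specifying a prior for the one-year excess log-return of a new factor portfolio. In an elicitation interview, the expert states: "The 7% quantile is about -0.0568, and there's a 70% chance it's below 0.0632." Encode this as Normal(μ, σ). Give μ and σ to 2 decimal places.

For Normal(μ,σ), the p-quantile is μ + z_p·σ. Here z_{0.07} = -1.476, z_{0.7} = 0.5244.
So -0.0568 = μ − 1.476σ and 0.0632 = μ + 0.5244σ.
Subtracting: σ = (0.0632 − -0.0568)/(0.5244 − (-1.476)) = 0.06.
Then μ = -0.0568 − (-1.476)·0.06 = 0.03.

μ = 0.03, σ = 0.06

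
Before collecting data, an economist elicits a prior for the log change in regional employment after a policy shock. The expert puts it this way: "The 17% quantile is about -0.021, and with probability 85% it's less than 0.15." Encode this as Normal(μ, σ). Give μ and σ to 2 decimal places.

The p-quantile of Normal(μ,σ) is μ + z_p·σ, with z_{0.17} = -0.9542 and z_{0.85} = 1.036.
Eliminate σ: μ = (z₂·x₁ − z₁·x₂)/(z₂ − z₁) = (1.036·-0.021 − (-0.9542)·0.15)/1.991 = 0.06.
Then σ = (x₂ − x₁)/(z₂ − z₁) = (0.15 − -0.021)/1.991 = 0.09.

μ = 0.06, σ = 0.09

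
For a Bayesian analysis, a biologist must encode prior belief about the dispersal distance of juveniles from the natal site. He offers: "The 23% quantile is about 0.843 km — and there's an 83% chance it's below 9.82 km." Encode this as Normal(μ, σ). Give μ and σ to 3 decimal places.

For Normal(μ,σ), the p-quantile is μ + z_p·σ. Here z_{0.23} = -0.7388, z_{0.83} = 0.9542.
So 0.843 = μ − 0.7388σ and 9.82 = μ + 0.9542σ.
Subtracting: σ = (9.82 − 0.843)/(0.9542 − (-0.7388)) = 5.302.
Then μ = 0.843 − (-0.7388)·5.302 = 4.761.

μ = 4.761, σ = 5.302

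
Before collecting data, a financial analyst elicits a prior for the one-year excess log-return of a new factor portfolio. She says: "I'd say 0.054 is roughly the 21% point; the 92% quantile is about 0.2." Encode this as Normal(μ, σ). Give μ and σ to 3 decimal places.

For Normal(μ,σ), the p-quantile is μ + z_p·σ. Here z_{0.21} = -0.8064, z_{0.92} = 1.405.
So 0.054 = μ − 0.8064σ and 0.2 = μ + 1.405σ.
Subtracting: σ = (0.2 − 0.054)/(1.405 − (-0.8064)) = 0.066.
Then μ = 0.054 − (-0.8064)·0.066 = 0.107.

μ = 0.107, σ = 0.066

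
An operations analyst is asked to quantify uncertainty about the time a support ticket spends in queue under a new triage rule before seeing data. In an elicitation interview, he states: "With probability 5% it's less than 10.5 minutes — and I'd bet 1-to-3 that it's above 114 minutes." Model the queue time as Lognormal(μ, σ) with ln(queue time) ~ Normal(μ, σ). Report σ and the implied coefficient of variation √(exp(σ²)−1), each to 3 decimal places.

If T ~ Lognormal(μ,σ) then ln T ~ Normal(μ,σ), so the p-quantile of ln T is μ + z_p·σ.
ln(10.5) = 2.351 and ln(114) = 4.736; z_{0.05} = -1.645, z_{0.75} = 0.6745.
σ = (4.736 − 2.351)/(0.6745 − (-1.645)) = 1.028.
μ = 2.351 − (-1.645)·1.028 = 4.043.
CV = √(exp(σ²)−1) = √(exp(1.0573)−1) = 1.371.

σ ≈ 1.028, CV ≈ 1.371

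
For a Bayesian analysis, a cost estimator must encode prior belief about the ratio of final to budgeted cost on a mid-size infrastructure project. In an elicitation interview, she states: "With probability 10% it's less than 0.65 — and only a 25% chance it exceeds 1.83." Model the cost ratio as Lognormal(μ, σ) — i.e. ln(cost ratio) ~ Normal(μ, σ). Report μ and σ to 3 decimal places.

If T ~ Lognormal(μ,σ) then ln T ~ Normal(μ,σ), so the p-quantile of ln T is μ + z_p·σ.
ln(0.65) = -0.4308 and ln(1.83) = 0.6043; z_{0.1} = -1.282, z_{0.75} = 0.6745.
σ = (0.6043 − -0.4308)/(0.6745 − (-1.282)) = 0.529.
μ = -0.4308 − (-1.282)·0.529 = 0.247.

μ ≈ 0.247, σ ≈ 0.529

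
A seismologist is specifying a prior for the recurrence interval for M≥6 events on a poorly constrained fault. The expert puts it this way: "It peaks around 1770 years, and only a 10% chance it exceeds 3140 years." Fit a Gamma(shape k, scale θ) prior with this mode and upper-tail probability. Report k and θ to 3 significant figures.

Gamma(k,θ) with k>1 has mode (k−1)θ, so θ = 1770/(k−1).
Need P(X < 3140) = 0.9 with θ tied to k this way. Start at k = 2, θ = 1770: P(X<3140) ≈ 0.529.
Too low — raise k to concentrate. Iterating converges to k ≈ 6.79.
Then θ = 1770/(6.79−1) ≈ 306.

k ≈ 6.79, θ ≈ 306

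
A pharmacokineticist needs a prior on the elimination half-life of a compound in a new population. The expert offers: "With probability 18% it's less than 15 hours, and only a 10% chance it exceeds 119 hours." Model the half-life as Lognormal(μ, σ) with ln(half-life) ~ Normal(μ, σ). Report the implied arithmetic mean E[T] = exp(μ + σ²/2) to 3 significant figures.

If T ~ Lognormal(μ,σ) then ln T ~ Normal(μ,σ), so the p-quantile of ln T is μ + z_p·σ.
ln(15) = 2.708 and ln(119) = 4.779; z_{0.18} = -0.9154, z_{0.9} = 1.282.
σ = (4.779 − 2.708)/(1.282 − (-0.9154)) = 0.943.
μ = 2.708 − (-0.9154)·0.943 = 3.571.
E[T] = exp(μ + σ²/2) = exp(3.571 + 0.4444) = 55.4 hours.

E[T] ≈ 55.4 hours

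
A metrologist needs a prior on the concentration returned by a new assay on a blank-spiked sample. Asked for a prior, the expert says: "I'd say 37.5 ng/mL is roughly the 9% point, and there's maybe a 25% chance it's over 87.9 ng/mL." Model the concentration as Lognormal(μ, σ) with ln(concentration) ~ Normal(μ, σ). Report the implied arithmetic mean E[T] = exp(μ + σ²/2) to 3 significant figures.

If T ~ Lognormal(μ,σ) then ln T ~ Normal(μ,σ), so the p-quantile of ln T is μ + z_p·σ.
ln(37.5) = 3.624 and ln(87.9) = 4.476; z_{0.09} = -1.341, z_{0.75} = 0.6745.
σ = (4.476 − 3.624)/(0.6745 − (-1.341)) = 0.423.
μ = 3.624 − (-1.341)·0.423 = 4.191.
E[T] = exp(μ + σ²/2) = exp(4.191 + 0.0893) = 72.3 ng/mL.

E[T] ≈ 72.3 ng/mL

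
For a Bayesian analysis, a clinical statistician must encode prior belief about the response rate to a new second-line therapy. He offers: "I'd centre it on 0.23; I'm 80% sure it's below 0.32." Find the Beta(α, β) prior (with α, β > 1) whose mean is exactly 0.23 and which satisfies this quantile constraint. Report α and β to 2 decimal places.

α ≈ 3.20, β ≈ 10.71

With mean 0.23 fixed, write α = 0.23s, β = 0.77s where s = α+β.
Need P(θ < 0.32) = 0.8 under Beta(0.23s, 0.77s). Normal approximation: (q−m)/√(m(1−m)/s) ≈ z_{0.8} = 0.842, so s ≈ 0.23·0.77·(0.842)²/(0.32−0.23)² = 15.5.
At s = 15.5: P(θ<0.32) ≈ 0.810. Adjusting to match 0.8 gives s ≈ 13.91.
So α = 0.23·13.91 ≈ 3.20, β = 0.77·13.91 ≈ 10.71.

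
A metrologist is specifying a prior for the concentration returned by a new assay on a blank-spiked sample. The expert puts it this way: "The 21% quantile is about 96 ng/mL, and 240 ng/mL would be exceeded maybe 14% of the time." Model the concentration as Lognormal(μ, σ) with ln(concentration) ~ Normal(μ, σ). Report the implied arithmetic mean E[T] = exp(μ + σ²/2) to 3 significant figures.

E[T] ≈ 160 ng/mL

If T ~ Lognormal(μ,σ) then ln T ~ Normal(μ,σ), so the p-quantile of ln T is μ + z_p·σ.
ln(96) = 4.564 and ln(240) = 5.481; z_{0.21} = -0.8064, z_{0.86} = 1.08.
σ = (5.481 − 4.564)/(1.08 − (-0.8064)) = 0.486.
μ = 4.564 − (-0.8064)·0.486 = 4.956.
E[T] = exp(μ + σ²/2) = exp(4.956 + 0.1179) = 160 ng/mL.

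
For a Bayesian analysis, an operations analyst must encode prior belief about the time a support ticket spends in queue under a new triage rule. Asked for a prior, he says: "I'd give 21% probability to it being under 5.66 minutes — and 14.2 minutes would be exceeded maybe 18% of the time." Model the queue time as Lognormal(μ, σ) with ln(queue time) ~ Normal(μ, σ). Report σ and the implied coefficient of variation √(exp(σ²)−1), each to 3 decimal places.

If T ~ Lognormal(μ,σ) then ln T ~ Normal(μ,σ), so the p-quantile of ln T is μ + z_p·σ.
ln(5.66) = 1.733 and ln(14.2) = 2.653; z_{0.21} = -0.8064, z_{0.82} = 0.9154.
σ = (2.653 − 1.733)/(0.9154 − (-0.8064)) = 0.534.
μ = 1.733 − (-0.8064)·0.534 = 2.164.
CV = √(exp(σ²)−1) = √(exp(0.2854)−1) = 0.575.

σ ≈ 0.534, CV ≈ 0.575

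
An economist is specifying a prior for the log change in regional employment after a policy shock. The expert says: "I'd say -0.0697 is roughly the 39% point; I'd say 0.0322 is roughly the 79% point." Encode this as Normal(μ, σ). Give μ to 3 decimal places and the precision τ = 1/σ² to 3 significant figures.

μ = -0.043, τ = 114

The p-quantile of Normal(μ,σ) is μ + z_p·σ, with z_{0.39} = -0.2793 and z_{0.79} = 0.8064.
Eliminate σ: μ = (z₂·x₁ − z₁·x₂)/(z₂ − z₁) = (0.8064·-0.0697 − (-0.2793)·0.0322)/1.086 = -0.043.
Then σ = (x₂ − x₁)/(z₂ − z₁) = (0.0322 − -0.0697)/1.086 = 0.094.
Precision τ = 1/σ² = 1/0.09385² = 114.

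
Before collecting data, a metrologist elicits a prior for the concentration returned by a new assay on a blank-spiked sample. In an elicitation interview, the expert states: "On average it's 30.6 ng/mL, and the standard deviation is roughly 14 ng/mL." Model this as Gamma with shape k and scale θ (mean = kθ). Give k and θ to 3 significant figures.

For Gamma(k, scale θ): mean = kθ, variance = kθ², so CV = 1/√k.
CV = SD/mean = 14/30.6 = 0.4575, hence k = 1/CV² = 4.78.
Then θ = mean/k = 30.6/4.78 = 6.41.

k ≈ 4.78, θ ≈ 6.41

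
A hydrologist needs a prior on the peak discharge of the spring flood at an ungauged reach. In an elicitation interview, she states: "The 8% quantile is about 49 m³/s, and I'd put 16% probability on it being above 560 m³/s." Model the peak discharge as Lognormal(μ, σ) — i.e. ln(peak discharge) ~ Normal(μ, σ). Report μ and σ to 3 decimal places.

μ ≈ 5.318, σ ≈ 1.015

If T ~ Lognormal(μ,σ) then ln T ~ Normal(μ,σ), so the p-quantile of ln T is μ + z_p·σ.
ln(49) = 3.892 and ln(560) = 6.328; z_{0.08} = -1.405, z_{0.84} = 0.9945.
σ = (6.328 − 3.892)/(0.9945 − (-1.405)) = 1.015.
μ = 3.892 − (-1.405)·1.015 = 5.318.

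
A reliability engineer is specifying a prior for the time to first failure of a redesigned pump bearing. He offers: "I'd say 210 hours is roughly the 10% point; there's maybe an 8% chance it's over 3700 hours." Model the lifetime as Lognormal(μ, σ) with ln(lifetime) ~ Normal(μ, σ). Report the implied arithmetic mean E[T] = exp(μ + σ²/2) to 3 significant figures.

If T ~ Lognormal(μ,σ) then ln T ~ Normal(μ,σ), so the p-quantile of ln T is μ + z_p·σ.
ln(210) = 5.347 and ln(3700) = 8.216; z_{0.1} = -1.282, z_{0.92} = 1.405.
σ = (8.216 − 5.347)/(1.405 − (-1.282)) = 1.068.
μ = 5.347 − (-1.282)·1.068 = 6.716.
E[T] = exp(μ + σ²/2) = exp(6.716 + 0.5702) = 1460 hours.

E[T] ≈ 1460 hours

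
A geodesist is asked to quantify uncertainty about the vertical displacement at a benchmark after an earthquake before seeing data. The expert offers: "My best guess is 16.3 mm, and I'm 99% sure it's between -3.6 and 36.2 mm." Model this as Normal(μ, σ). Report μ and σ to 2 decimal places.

μ = 16.30, σ = 7.73

A symmetric 99% interval runs μ ± z·σ with z = 2.576.
Half-width = 19.9, so σ = 19.9/2.576 = 7.73.
μ is the stated best guess, 16.30.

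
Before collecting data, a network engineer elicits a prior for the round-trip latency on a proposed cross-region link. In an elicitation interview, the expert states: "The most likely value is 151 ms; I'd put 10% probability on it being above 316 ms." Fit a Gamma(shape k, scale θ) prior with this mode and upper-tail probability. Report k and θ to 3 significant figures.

Gamma(k,θ) with k>1 has mode (k−1)θ, so θ = 151/(k−1).
Need P(X < 316) = 0.9 with θ tied to k this way. Start at k = 2, θ = 151: P(X<316) ≈ 0.619.
Too low — raise k to concentrate. Iterating converges to k ≈ 4.52.
Then θ = 151/(4.52−1) ≈ 42.9.

k ≈ 4.52, θ ≈ 42.9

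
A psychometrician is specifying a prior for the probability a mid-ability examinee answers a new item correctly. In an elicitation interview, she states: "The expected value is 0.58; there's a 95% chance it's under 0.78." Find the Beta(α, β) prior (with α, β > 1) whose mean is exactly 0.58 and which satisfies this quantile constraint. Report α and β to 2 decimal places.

α ≈ 8.42, β ≈ 6.10

With mean 0.58 fixed, write α = 0.58s, β = 0.42s where s = α+β.
Need P(θ < 0.78) = 0.95 under Beta(0.58s, 0.42s). Normal approximation: (q−m)/√(m(1−m)/s) ≈ z_{0.95} = 1.64, so s ≈ 0.58·0.42·(1.64)²/(0.78−0.58)² = 16.5.
At s = 16.5: P(θ<0.78) ≈ 0.961. Adjusting to match 0.95 gives s ≈ 14.52.
So α = 0.58·14.52 ≈ 8.42, β = 0.42·14.52 ≈ 6.10.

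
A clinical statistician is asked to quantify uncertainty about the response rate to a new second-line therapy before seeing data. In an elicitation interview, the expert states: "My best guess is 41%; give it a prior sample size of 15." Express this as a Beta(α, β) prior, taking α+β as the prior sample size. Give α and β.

Under the effective-sample-size interpretation, Beta(α, β) has prior mean α/(α+β) and prior sample size α+β.
So α+β = 15 and α/(α+β) = 0.41, giving α = 0.41·15 = 6.15 and β = 15 − 6.15 = 8.85.

α = 6.15, β = 8.85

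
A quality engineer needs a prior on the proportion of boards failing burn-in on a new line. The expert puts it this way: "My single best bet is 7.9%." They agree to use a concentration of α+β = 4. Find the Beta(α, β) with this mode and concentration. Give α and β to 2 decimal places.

α = 1.16, β = 2.84

For α,β > 1 the Beta mode is (α−1)/(α+β−2). With α+β = 4, the mode is (α−1)/2.
Set (α−1)/2 = 0.079 → α = 1 + 0.079·2 = 1.16.
β = 4 − α = 2.84.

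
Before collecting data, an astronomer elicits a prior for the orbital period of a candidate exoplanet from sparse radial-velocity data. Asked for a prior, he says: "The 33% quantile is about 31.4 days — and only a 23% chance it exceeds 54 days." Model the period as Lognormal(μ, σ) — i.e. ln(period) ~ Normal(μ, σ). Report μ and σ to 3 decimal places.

μ ≈ 3.649, σ ≈ 0.460

If T ~ Lognormal(μ,σ) then ln T ~ Normal(μ,σ), so the p-quantile of ln T is μ + z_p·σ.
ln(31.4) = 3.447 and ln(54) = 3.989; z_{0.33} = -0.4399, z_{0.77} = 0.7388.
σ = (3.989 − 3.447)/(0.7388 − (-0.4399)) = 0.460.
μ = 3.447 − (-0.4399)·0.460 = 3.649.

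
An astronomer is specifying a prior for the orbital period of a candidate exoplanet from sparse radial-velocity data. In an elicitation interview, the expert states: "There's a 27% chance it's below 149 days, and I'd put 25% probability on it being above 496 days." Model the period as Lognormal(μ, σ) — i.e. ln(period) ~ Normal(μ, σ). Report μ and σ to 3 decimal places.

μ ≈ 5.576, σ ≈ 0.934

If T ~ Lognormal(μ,σ) then ln T ~ Normal(μ,σ), so the p-quantile of ln T is μ + z_p·σ.
ln(149) = 5.004 and ln(496) = 6.207; z_{0.27} = -0.6128, z_{0.75} = 0.6745.
σ = (6.207 − 5.004)/(0.6745 − (-0.6128)) = 0.934.
μ = 5.004 − (-0.6128)·0.934 = 5.576.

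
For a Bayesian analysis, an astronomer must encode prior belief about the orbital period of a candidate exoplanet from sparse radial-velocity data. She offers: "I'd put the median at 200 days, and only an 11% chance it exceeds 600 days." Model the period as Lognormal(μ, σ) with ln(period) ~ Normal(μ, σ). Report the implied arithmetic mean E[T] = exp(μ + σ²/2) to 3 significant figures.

E[T] ≈ 299 days

If T ~ Lognormal(μ,σ) then ln T ~ Normal(μ,σ), so the p-quantile of ln T is μ + z_p·σ.
ln(200) = 5.298 and ln(600) = 6.397; z_{0.5} = 0, z_{0.89} = 1.227.
σ = (6.397 − 5.298)/(1.227 − (0)) = 0.896.
μ = 5.298 − (0)·0.896 = 5.298.
E[T] = exp(μ + σ²/2) = exp(5.298 + 0.4011) = 299 days.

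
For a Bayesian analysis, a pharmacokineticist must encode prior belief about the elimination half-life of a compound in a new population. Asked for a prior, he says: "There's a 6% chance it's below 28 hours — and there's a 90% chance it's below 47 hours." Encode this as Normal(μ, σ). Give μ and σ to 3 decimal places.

μ = 38.415, σ = 6.699

The p-quantile of Normal(μ,σ) is μ + z_p·σ, with z_{0.06} = -1.555 and z_{0.9} = 1.282.
Eliminate σ: μ = (z₂·x₁ − z₁·x₂)/(z₂ − z₁) = (1.282·28 − (-1.555)·47)/2.836 = 38.415.
Then σ = (x₂ − x₁)/(z₂ − z₁) = (47 − 28)/2.836 = 6.699.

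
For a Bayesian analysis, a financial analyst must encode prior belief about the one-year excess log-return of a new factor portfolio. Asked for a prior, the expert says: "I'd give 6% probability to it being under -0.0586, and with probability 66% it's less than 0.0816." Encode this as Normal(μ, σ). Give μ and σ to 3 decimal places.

The p-quantile of Normal(μ,σ) is μ + z_p·σ, with z_{0.06} = -1.555 and z_{0.66} = 0.4125.
Eliminate σ: μ = (z₂·x₁ − z₁·x₂)/(z₂ − z₁) = (0.4125·-0.0586 − (-1.555)·0.0816)/1.967 = 0.052.
Then σ = (x₂ − x₁)/(z₂ − z₁) = (0.0816 − -0.0586)/1.967 = 0.071.

μ = 0.052, σ = 0.071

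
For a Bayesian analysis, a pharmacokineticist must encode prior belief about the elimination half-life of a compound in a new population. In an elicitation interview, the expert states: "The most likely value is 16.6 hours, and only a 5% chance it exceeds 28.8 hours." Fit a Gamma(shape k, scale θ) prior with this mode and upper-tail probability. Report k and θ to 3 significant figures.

Gamma(k,θ) with k>1 has mode (k−1)θ, so θ = 16.6/(k−1).
Need P(X < 28.8) = 0.95 with θ tied to k this way. Start at k = 2, θ = 16.6: P(X<28.8) ≈ 0.518.
Too low — raise k to concentrate. Iterating converges to k ≈ 10.2.
Then θ = 16.6/(10.2−1) ≈ 1.81.

k ≈ 10.2, θ ≈ 1.81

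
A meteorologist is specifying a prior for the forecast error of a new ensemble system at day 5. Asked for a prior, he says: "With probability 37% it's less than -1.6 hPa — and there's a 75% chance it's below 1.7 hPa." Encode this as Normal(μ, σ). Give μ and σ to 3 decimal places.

μ = -0.512, σ = 3.279

The p-quantile of Normal(μ,σ) is μ + z_p·σ, with z_{0.37} = -0.3319 and z_{0.75} = 0.6745.
Eliminate σ: μ = (z₂·x₁ − z₁·x₂)/(z₂ − z₁) = (0.6745·-1.6 − (-0.3319)·1.7)/1.006 = -0.512.
Then σ = (x₂ − x₁)/(z₂ − z₁) = (1.7 − -1.6)/1.006 = 3.279.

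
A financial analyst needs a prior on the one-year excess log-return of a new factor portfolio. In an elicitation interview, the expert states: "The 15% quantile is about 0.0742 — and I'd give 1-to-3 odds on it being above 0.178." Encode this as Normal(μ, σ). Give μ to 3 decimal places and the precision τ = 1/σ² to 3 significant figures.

For Normal(μ,σ), the p-quantile is μ + z_p·σ. Here z_{0.15} = -1.036, z_{0.75} = 0.6745.
So 0.0742 = μ − 1.036σ and 0.178 = μ + 0.6745σ.
Subtracting: σ = (0.178 − 0.0742)/(0.6745 − (-1.036)) = 0.061.
Then μ = 0.0742 − (-1.036)·0.061 = 0.137.
Precision τ = 1/σ² = 1/0.06067² = 272.

μ = 0.137, τ = 272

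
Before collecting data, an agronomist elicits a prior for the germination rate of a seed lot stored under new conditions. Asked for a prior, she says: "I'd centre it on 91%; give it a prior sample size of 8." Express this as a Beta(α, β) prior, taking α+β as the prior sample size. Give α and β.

Under the effective-sample-size interpretation, Beta(α, β) has prior mean α/(α+β) and prior sample size α+β.
So α+β = 8 and α/(α+β) = 0.91, giving α = 0.91·8 = 7.28 and β = 8 − 7.28 = 0.72.

α = 7.28, β = 0.72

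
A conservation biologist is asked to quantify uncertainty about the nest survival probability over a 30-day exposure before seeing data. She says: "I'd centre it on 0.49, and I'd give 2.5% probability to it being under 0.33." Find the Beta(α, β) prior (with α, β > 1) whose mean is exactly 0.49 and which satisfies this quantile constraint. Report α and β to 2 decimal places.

α ≈ 17.54, β ≈ 18.25

With mean 0.49 fixed, write α = 0.49s, β = 0.51s where s = α+β.
Need P(θ < 0.33) = 0.025 under Beta(0.49s, 0.51s). Normal approximation: (q−m)/√(m(1−m)/s) ≈ z_{0.025} = -1.96, so s ≈ 0.49·0.51·(-1.96)²/(0.33−0.49)² = 37.5.
At s = 37.5: P(θ<0.33) ≈ 0.022. Adjusting to match 0.025 gives s ≈ 35.79.
So α = 0.49·35.79 ≈ 17.54, β = 0.51·35.79 ≈ 18.25.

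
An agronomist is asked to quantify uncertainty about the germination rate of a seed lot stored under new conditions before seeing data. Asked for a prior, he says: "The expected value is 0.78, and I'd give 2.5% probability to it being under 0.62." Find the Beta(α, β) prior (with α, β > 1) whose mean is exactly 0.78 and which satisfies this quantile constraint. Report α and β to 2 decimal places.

α ≈ 23.85, β ≈ 6.73

With mean 0.78 fixed, write α = 0.78s, β = 0.22s where s = α+β.
Need P(θ < 0.62) = 0.025 under Beta(0.78s, 0.22s). Normal approximation: (q−m)/√(m(1−m)/s) ≈ z_{0.025} = -1.96, so s ≈ 0.78·0.22·(-1.96)²/(0.62−0.78)² = 25.7.
At s = 25.7: P(θ<0.62) ≈ 0.035. Adjusting to match 0.025 gives s ≈ 30.58.
So α = 0.78·30.58 ≈ 23.85, β = 0.22·30.58 ≈ 6.73.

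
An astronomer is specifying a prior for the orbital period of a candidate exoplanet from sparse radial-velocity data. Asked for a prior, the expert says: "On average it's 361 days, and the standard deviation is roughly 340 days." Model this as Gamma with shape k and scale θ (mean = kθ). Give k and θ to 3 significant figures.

For Gamma(k, scale θ): mean = kθ, variance = kθ², so CV = 1/√k.
CV = SD/mean = 340/361 = 0.9418, hence k = 1/CV² = 1.13.
Then θ = mean/k = 361/1.13 = 320.

k ≈ 1.13, θ ≈ 320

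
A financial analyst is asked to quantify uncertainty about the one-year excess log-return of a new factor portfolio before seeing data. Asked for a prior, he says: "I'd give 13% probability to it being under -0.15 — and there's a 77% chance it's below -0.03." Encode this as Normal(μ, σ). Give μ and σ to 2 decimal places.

The p-quantile of Normal(μ,σ) is μ + z_p·σ, with z_{0.13} = -1.126 and z_{0.77} = 0.7388.
Eliminate σ: μ = (z₂·x₁ − z₁·x₂)/(z₂ − z₁) = (0.7388·-0.15 − (-1.126)·-0.03)/1.865 = -0.08.
Then σ = (x₂ − x₁)/(z₂ − z₁) = (-0.03 − -0.15)/1.865 = 0.06.

μ = -0.08, σ = 0.06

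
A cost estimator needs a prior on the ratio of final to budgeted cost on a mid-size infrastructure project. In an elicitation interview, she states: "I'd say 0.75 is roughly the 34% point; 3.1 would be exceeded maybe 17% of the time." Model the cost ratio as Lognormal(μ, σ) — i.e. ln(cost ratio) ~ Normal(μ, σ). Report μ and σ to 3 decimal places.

If T ~ Lognormal(μ,σ) then ln T ~ Normal(μ,σ), so the p-quantile of ln T is μ + z_p·σ.
ln(0.75) = -0.2877 and ln(3.1) = 1.131; z_{0.34} = -0.4125, z_{0.83} = 0.9542.
σ = (1.131 − -0.2877)/(0.9542 − (-0.4125)) = 1.038.
μ = -0.2877 − (-0.4125)·1.038 = 0.141.

μ ≈ 0.141, σ ≈ 1.038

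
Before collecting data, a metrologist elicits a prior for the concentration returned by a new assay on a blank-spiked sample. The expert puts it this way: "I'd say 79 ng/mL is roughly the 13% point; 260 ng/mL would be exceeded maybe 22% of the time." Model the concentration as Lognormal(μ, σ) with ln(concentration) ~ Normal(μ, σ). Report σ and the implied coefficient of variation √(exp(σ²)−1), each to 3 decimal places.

σ ≈ 0.627, CV ≈ 0.695

If T ~ Lognormal(μ,σ) then ln T ~ Normal(μ,σ), so the p-quantile of ln T is μ + z_p·σ.
ln(79) = 4.369 and ln(260) = 5.561; z_{0.13} = -1.126, z_{0.78} = 0.7722.
σ = (5.561 − 4.369)/(0.7722 − (-1.126)) = 0.627.
μ = 4.369 − (-1.126)·0.627 = 5.076.
CV = √(exp(σ²)−1) = √(exp(0.3937)−1) = 0.695.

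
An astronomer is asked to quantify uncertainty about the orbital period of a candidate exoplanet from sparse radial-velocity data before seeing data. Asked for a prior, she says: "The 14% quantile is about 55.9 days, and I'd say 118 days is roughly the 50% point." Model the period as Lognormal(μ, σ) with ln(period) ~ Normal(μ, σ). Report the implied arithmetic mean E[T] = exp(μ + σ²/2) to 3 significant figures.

E[T] ≈ 150 days

If T ~ Lognormal(μ,σ) then ln T ~ Normal(μ,σ), so the p-quantile of ln T is μ + z_p·σ.
ln(55.9) = 4.024 and ln(118) = 4.771; z_{0.14} = -1.08, z_{0.5} = 0.
σ = (4.771 − 4.024)/(0 − (-1.08)) = 0.692.
μ = 4.024 − (-1.08)·0.692 = 4.771.
E[T] = exp(μ + σ²/2) = exp(4.771 + 0.2391) = 150 days.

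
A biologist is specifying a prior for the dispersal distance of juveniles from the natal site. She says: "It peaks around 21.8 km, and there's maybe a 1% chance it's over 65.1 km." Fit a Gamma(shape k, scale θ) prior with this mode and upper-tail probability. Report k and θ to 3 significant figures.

k ≈ 4.77, θ ≈ 5.79

Gamma(k,θ) with k>1 has mode (k−1)θ, so θ = 21.8/(k−1).
Need P(X < 65.1) = 0.99 with θ tied to k this way. Start at k = 2, θ = 21.8: P(X<65.1) ≈ 0.799.
Too low — raise k to concentrate. Iterating converges to k ≈ 4.77.
Then θ = 21.8/(4.77−1) ≈ 5.79.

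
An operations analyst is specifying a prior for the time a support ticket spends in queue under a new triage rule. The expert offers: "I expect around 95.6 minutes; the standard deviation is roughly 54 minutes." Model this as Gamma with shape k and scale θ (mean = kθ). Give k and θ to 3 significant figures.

For Gamma(k, scale θ): mean = kθ, variance = kθ², so CV = 1/√k.
CV = SD/mean = 54/95.6 = 0.5649, hence k = 1/CV² = 3.13.
Then θ = mean/k = 95.6/3.13 = 30.5.

k ≈ 3.13, θ ≈ 30.5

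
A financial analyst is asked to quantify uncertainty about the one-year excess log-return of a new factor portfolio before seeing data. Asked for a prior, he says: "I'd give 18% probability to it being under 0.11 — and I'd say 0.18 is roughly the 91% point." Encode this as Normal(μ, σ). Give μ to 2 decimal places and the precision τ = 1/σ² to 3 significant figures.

μ = 0.14, τ = 1040

For Normal(μ,σ), the p-quantile is μ + z_p·σ. Here z_{0.18} = -0.9154, z_{0.91} = 1.341.
So 0.11 = μ − 0.9154σ and 0.18 = μ + 1.341σ.
Subtracting: σ = (0.18 − 0.11)/(1.341 − (-0.9154)) = 0.03.
Then μ = 0.11 − (-0.9154)·0.03 = 0.14.
Precision τ = 1/σ² = 1/0.03103² = 1040.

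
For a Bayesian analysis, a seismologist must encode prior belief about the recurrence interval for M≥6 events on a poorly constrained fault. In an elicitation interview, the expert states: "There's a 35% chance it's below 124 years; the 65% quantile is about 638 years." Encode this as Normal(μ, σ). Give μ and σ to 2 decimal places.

μ = 381.00, σ = 666.98

The p-quantile of Normal(μ,σ) is μ + z_p·σ, with z_{0.35} = -0.3853 and z_{0.65} = 0.3853.
Eliminate σ: μ = (z₂·x₁ − z₁·x₂)/(z₂ − z₁) = (0.3853·124 − (-0.3853)·638)/0.7706 = 381.00.
Then σ = (x₂ − x₁)/(z₂ − z₁) = (638 − 124)/0.7706 = 666.98.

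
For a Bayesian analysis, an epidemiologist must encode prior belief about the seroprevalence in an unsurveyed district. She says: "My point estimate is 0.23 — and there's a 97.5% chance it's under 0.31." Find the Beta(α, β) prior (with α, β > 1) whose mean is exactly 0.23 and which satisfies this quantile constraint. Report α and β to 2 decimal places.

α ≈ 26.95, β ≈ 90.24

With mean 0.23 fixed, write α = 0.23s, β = 0.77s where s = α+β.
Need P(θ < 0.31) = 0.975 under Beta(0.23s, 0.77s). Normal approximation: (q−m)/√(m(1−m)/s) ≈ z_{0.975} = 1.96, so s ≈ 0.23·0.77·(1.96)²/(0.31−0.23)² = 106.3.
At s = 106.3: P(θ<0.31) ≈ 0.969. Adjusting to match 0.975 gives s ≈ 117.19.
So α = 0.23·117.19 ≈ 26.95, β = 0.77·117.19 ≈ 90.24.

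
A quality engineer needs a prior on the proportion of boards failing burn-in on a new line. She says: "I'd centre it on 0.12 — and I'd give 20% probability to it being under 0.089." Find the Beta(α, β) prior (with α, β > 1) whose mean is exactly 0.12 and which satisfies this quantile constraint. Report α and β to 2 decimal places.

With mean 0.12 fixed, write α = 0.12s, β = 0.88s where s = α+β.
Need P(θ < 0.089) = 0.2 under Beta(0.12s, 0.88s). Normal approximation: (q−m)/√(m(1−m)/s) ≈ z_{0.2} = -0.842, so s ≈ 0.12·0.88·(-0.842)²/(0.089−0.12)² = 77.8.
At s = 77.8: P(θ<0.089) ≈ 0.205. Adjusting to match 0.2 gives s ≈ 80.70.
So α = 0.12·80.70 ≈ 9.68, β = 0.88·80.70 ≈ 71.01.

α ≈ 9.68, β ≈ 71.01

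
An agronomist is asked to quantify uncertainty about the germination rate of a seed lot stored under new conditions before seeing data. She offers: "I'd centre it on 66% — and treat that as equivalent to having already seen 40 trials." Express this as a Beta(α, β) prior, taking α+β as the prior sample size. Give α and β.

α = 26.4, β = 13.6

Under the effective-sample-size interpretation, Beta(α, β) has prior mean α/(α+β) and prior sample size α+β.
So α+β = 40 and α/(α+β) = 0.66, giving α = 0.66·40 = 26.4 and β = 40 − 26.4 = 13.6.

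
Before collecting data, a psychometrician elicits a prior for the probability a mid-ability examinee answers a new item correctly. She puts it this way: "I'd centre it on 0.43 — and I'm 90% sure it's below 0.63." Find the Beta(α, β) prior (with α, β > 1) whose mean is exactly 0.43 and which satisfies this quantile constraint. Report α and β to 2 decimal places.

α ≈ 4.31, β ≈ 5.72

With mean 0.43 fixed, write α = 0.43s, β = 0.57s where s = α+β.
Need P(θ < 0.63) = 0.9 under Beta(0.43s, 0.57s). Normal approximation: (q−m)/√(m(1−m)/s) ≈ z_{0.9} = 1.28, so s ≈ 0.43·0.57·(1.28)²/(0.63−0.43)² = 10.1.
At s = 10.1: P(θ<0.63) ≈ 0.900. Adjusting to match 0.9 gives s ≈ 10.03.
So α = 0.43·10.03 ≈ 4.31, β = 0.57·10.03 ≈ 5.72.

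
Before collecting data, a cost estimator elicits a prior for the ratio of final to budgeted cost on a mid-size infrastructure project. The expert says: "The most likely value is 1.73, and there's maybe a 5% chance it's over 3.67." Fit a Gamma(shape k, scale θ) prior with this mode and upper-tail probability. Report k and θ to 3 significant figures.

k ≈ 5.88, θ ≈ 0.355

Gamma(k,θ) with k>1 has mode (k−1)θ, so θ = 1.73/(k−1).
Need P(X < 3.67) = 0.95 with θ tied to k this way. Start at k = 2, θ = 1.73: P(X<3.67) ≈ 0.626.
Too low — raise k to concentrate. Iterating converges to k ≈ 5.88.
Then θ = 1.73/(5.88−1) ≈ 0.355.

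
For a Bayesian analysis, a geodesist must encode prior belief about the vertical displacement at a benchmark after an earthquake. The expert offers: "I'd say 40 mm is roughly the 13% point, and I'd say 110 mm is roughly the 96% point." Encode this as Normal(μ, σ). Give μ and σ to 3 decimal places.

For Normal(μ,σ), the p-quantile is μ + z_p·σ. Here z_{0.13} = -1.126, z_{0.96} = 1.751.
So 40 = μ − 1.126σ and 110 = μ + 1.751σ.
Subtracting: σ = (110 − 40)/(1.751 − (-1.126)) = 24.330.
Then μ = 40 − (-1.126)·24.330 = 67.405.

μ = 67.405, σ = 24.330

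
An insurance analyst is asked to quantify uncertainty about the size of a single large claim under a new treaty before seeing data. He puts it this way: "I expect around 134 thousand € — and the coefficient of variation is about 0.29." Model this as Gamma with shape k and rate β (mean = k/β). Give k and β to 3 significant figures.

k ≈ 11.9, β ≈ 0.0887

For Gamma(k, rate β): mean = k/β, variance = k/β², so CV = 1/√k.
CV = 0.29, hence k = 1/CV² = 11.9.
Then β = k/mean = 11.9/134 = 0.0887.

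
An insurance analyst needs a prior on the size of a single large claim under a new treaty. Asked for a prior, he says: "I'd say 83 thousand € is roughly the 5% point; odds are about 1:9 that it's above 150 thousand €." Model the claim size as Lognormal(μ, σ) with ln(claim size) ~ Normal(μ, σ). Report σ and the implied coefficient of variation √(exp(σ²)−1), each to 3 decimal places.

If T ~ Lognormal(μ,σ) then ln T ~ Normal(μ,σ), so the p-quantile of ln T is μ + z_p·σ.
ln(83) = 4.419 and ln(150) = 5.011; z_{0.05} = -1.645, z_{0.9} = 1.282.
σ = (5.011 − 4.419)/(1.282 − (-1.645)) = 0.202.
μ = 4.419 − (-1.645)·0.202 = 4.751.
CV = √(exp(σ²)−1) = √(exp(0.0409)−1) = 0.204.

σ ≈ 0.202, CV ≈ 0.204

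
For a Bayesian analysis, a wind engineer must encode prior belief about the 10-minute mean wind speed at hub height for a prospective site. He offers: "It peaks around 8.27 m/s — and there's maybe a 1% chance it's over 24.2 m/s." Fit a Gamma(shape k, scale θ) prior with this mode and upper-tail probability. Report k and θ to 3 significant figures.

Gamma(k,θ) with k>1 has mode (k−1)θ, so θ = 8.27/(k−1).
Need P(X < 24.2) = 0.99 with θ tied to k this way. Start at k = 2, θ = 8.27: P(X<24.2) ≈ 0.790.
Too low — raise k to concentrate. Iterating converges to k ≈ 4.93.
Then θ = 8.27/(4.93−1) ≈ 2.11.

k ≈ 4.93, θ ≈ 2.11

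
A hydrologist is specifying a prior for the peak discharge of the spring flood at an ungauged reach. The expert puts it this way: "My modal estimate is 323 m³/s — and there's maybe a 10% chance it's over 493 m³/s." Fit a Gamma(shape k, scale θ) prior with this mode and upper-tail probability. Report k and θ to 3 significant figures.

Gamma(k,θ) with k>1 has mode (k−1)θ, so θ = 323/(k−1).
Need P(X < 493) = 0.9 with θ tied to k this way. Start at k = 2, θ = 323: P(X<493) ≈ 0.451.
Too low — raise k to concentrate. Iterating converges to k ≈ 11.4.
Then θ = 323/(11.4−1) ≈ 31.

k ≈ 11.4, θ ≈ 31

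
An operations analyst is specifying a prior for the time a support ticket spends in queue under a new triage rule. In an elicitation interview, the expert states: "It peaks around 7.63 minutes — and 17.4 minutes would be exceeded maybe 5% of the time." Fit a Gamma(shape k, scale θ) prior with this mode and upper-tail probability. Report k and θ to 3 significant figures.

Gamma(k,θ) with k>1 has mode (k−1)θ, so θ = 7.63/(k−1).
Need P(X < 17.4) = 0.95 with θ tied to k this way. Start at k = 2, θ = 7.63: P(X<17.4) ≈ 0.665.
Too low — raise k to concentrate. Iterating converges to k ≈ 5.04.
Then θ = 7.63/(5.04−1) ≈ 1.89.

k ≈ 5.04, θ ≈ 1.89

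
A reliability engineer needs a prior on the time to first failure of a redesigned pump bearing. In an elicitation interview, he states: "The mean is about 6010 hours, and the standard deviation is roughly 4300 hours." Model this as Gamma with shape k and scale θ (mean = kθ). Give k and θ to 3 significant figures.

k ≈ 1.95, θ ≈ 3080

For Gamma(k, scale θ): mean = kθ, variance = kθ², so CV = 1/√k.
CV = SD/mean = 4300/6010 = 0.7155, hence k = 1/CV² = 1.95.
Then θ = mean/k = 6010/1.95 = 3080.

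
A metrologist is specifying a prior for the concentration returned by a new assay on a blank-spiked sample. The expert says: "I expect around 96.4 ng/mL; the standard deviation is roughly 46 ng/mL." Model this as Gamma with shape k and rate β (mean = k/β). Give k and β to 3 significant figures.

For Gamma(k, rate β): mean = k/β, variance = k/β², so CV = 1/√k.
CV = SD/mean = 46/96.4 = 0.4772, hence k = 1/CV² = 4.39.
Then β = k/mean = 4.39/96.4 = 0.0456.

k ≈ 4.39, β ≈ 0.0456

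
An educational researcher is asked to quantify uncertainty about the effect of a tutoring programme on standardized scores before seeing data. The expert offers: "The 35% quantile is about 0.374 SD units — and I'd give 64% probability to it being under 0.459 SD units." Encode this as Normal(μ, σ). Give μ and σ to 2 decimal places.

For Normal(μ,σ), the p-quantile is μ + z_p·σ. Here z_{0.35} = -0.3853, z_{0.64} = 0.3585.
So 0.374 = μ − 0.3853σ and 0.459 = μ + 0.3585σ.
Subtracting: σ = (0.459 − 0.374)/(0.3585 − (-0.3853)) = 0.11.
Then μ = 0.374 − (-0.3853)·0.11 = 0.42.

μ = 0.42, σ = 0.11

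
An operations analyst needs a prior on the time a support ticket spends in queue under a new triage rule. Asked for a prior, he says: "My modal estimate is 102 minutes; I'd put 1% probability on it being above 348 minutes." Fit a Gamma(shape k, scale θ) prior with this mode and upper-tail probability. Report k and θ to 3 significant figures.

k ≈ 3.9, θ ≈ 35.2

Gamma(k,θ) with k>1 has mode (k−1)θ, so θ = 102/(k−1).
Need P(X < 348) = 0.99 with θ tied to k this way. Start at k = 2, θ = 102: P(X<348) ≈ 0.854.
Too low — raise k to concentrate. Iterating converges to k ≈ 3.9.
Then θ = 102/(3.9−1) ≈ 35.2.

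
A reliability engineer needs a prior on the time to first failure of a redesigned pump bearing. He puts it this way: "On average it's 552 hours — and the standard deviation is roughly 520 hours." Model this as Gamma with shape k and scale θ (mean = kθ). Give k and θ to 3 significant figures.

k ≈ 1.13, θ ≈ 490

For Gamma(k, scale θ): mean = kθ, variance = kθ², so CV = 1/√k.
CV = SD/mean = 520/552 = 0.942, hence k = 1/CV² = 1.13.
Then θ = mean/k = 552/1.13 = 490.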